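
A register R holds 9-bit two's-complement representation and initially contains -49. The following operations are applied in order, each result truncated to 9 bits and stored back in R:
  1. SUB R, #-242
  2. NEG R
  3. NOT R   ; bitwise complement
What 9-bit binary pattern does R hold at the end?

011000000

Start: R = -49 = 111001111.
R = -49 − (-242) = 193 = 011000001
R = −(193) = -193 = 100111111
R = NOT 100111111 = 011000000 = 192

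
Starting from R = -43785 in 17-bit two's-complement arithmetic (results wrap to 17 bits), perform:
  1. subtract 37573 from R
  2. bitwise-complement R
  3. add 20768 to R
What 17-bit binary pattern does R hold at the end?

11000111011101101

Start: R = -43785 = 10101010011110111.
R = -43785 − 37573 = -81358; wraps to 49714 = 01100001000110010
R = NOT 01100001000110010 = 10011110111001101 = -49715
R = -49715 + 20768 = -28947 = 11000111011101101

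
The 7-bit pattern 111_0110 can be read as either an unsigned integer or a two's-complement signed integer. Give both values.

unsigned = 118, signed = -10

Unsigned: 1110110 = 118.
Signed: MSB=1 → 118 − 128 = -10.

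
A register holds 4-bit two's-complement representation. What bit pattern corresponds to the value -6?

1010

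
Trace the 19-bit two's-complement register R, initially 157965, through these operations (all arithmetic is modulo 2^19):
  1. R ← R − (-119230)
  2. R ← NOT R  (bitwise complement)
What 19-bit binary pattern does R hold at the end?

Start: R = 157965 = 0100110100100001101.
R = 157965 − (-119230) = 277195; wraps to -247093 = 1000011101011001011
R = NOT 1000011101011001011 = 0111100010100110100 = 247092

0111100010100110100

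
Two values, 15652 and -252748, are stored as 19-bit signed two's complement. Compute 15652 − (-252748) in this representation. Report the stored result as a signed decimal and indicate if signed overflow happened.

-255888; overflow

15652 → 0000011110100100100
-252748 → 1000010010010110100
Subtract via negate-and-add: invert 1000010010010110100 + 1 = 0111101101101001100 (i.e. 252748).
  0000011110100100100
+ 0111101101101001100
= 1000001100001110000
Result 1000001100001110000: MSB = 1 → 268400 − 524288 = -255888.
Both addends (after negating the subtrahend) are non-negative but the stored result is negative: signed overflow. The true value 15652 − (-252748) = 268400 lies outside [-262144, 262143].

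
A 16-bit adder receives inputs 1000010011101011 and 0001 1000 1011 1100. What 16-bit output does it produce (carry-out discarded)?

1001110110100111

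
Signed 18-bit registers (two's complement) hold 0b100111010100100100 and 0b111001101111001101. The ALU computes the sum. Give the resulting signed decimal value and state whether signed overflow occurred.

0b100111010100100100 → 100111010100100100 = -101084 (signed)
0b111001101111001101 → 111001101111001101 = -25651 (signed)
  100111010100100100
+ 111001101111001101
= 100001000011110001  (discard carry-out 1)
Result 100001000011110001: MSB = 1 → 135409 − 262144 = -126735.
Both addends are negative and so is the stored result: no signed overflow.

-126735; no overflow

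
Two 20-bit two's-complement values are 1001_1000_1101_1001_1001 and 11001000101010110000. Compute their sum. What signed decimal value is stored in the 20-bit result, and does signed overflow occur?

1001_1000_1101_1001_1001 → 10011000110110011001 = -422503 (signed)
11001000101010110000 = -226640 (signed)
  10011000110110011001
+ 11001000101010110000
= 01100001100001001001  (discard carry-out 1)
Result 01100001100001001001: MSB = 0 → value 399433.
Both addends are negative but the stored result is non-negative: signed overflow. The true value -422503 + (-226640) = -649143 lies outside [-524288, 524287].

399433; overflow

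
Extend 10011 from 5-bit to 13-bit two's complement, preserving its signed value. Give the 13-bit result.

1111111110011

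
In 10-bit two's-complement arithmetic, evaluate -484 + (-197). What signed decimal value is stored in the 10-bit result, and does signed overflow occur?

343; overflow

-484 → 1000011100
-197 → 1100111011
  1000011100
+ 1100111011
= 0101010111  (discard carry-out 1)
Result 0101010111: MSB = 0 → value 343.
Both addends are negative but the stored result is non-negative: signed overflow. The true value -484 + (-197) = -681 lies outside [-512, 511].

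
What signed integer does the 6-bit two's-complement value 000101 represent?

5

MSB is 0, so the value is non-negative: 000101 = 5.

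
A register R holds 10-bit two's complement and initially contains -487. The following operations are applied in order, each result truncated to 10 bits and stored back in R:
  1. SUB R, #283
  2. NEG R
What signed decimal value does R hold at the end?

-254

Start: R = -487 = 1000011001.
R = -487 − 283 = -770; wraps to 254 = 0011111110
R = −(254) = -254 = 1100000010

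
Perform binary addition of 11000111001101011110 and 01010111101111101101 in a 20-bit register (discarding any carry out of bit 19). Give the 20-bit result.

  11000111001101011110
+ 01010111101111101101
= 00011110111101001011  (discard carry-out 1)

00011110111101001011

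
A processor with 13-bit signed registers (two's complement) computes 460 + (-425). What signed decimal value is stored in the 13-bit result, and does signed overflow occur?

35; no overflow

460 → 0000111001100
-425 → 1111001010111
  0000111001100
+ 1111001010111
= 0000000100011  (discard carry-out 1)
Result 0000000100011: MSB = 0 → value 35.
Addends have opposite signs, so signed overflow cannot occur.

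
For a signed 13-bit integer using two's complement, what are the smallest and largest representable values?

min = -4096, max = 4095

Minimum: −2^12 = -4096.
Maximum: 2^12 − 1 = 4095.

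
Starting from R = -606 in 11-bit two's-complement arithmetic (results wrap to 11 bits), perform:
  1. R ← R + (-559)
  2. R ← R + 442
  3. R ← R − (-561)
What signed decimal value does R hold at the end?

-162

Start: R = -606 = 10110100010.
R = -606 + (-559) = -1165; wraps to 883 = 01101110011
R = 883 + 442 = 1325; wraps to -723 = 10100101101
R = -723 − (-561) = -162 = 11101011110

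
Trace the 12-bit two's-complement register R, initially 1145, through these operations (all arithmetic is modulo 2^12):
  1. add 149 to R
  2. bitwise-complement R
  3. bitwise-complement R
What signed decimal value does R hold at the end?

1294

Start: R = 1145 = 010001111001.
R = 1145 + 149 = 1294 = 010100001110
R = NOT 010100001110 = 101011110001 = -1295
R = NOT 101011110001 = 010100001110 = 1294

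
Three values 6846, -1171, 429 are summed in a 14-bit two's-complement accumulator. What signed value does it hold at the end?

6846 + (-1171) = 5675 (01011000101011)
5675 + 429 = 6104 (01011111011000)

6104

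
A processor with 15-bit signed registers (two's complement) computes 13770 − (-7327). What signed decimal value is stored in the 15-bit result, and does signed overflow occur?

13770 → 011010111001010
-7327 → 110001101100001
Subtract via negate-and-add: invert 110001101100001 + 1 = 001110010011111 (i.e. 7327).
  011010111001010
+ 001110010011111
= 101001001101001
Result 101001001101001: MSB = 1 → 21097 − 32768 = -11671.
Both addends (after negating the subtrahend) are non-negative but the stored result is negative: signed overflow. The true value 13770 − (-7327) = 21097 lies outside [-16384, 16383].

-11671; overflow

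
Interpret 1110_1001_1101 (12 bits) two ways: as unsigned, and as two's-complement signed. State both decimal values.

unsigned = 3741, signed = -355

Unsigned: 111010011101 = 3741.
Signed: MSB=1 → 3741 − 4096 = -355.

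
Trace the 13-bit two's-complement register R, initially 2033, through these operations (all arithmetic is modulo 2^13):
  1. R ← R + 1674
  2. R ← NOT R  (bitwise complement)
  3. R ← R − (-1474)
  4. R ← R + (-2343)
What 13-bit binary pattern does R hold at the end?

0111000011111

Start: R = 2033 = 0011111110001.
R = 2033 + 1674 = 3707 = 0111001111011
R = NOT 0111001111011 = 1000110000100 = -3708
R = -3708 − (-1474) = -2234 = 1011101000110
R = -2234 + (-2343) = -4577; wraps to 3615 = 0111000011111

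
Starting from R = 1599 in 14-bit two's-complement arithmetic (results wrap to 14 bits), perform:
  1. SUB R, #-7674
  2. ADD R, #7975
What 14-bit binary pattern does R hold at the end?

00001101100000

Start: R = 1599 = 00011000111111.
R = 1599 − (-7674) = 9273; wraps to -7111 = 10010000111001
R = -7111 + 7975 = 864 = 00001101100000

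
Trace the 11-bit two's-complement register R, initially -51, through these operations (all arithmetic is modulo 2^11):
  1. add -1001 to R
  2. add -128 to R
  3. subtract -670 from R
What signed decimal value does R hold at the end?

Start: R = -51 = 11111001101.
R = -51 + (-1001) = -1052; wraps to 996 = 01111100100
R = 996 + (-128) = 868 = 01101100100
R = 868 − (-670) = 1538; wraps to -510 = 11000000010

-510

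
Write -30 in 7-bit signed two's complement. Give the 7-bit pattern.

1100010

|-30| = 30 = 0011110 in 7 bits.
Invert the bits: 1100001. Add 1: 1100010.
Check: 1100010 reads as 98 − 128 = -30.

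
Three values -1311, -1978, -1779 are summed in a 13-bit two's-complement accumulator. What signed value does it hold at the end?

3124

-1311 + (-1978) = -3289 (1001100100111)
-3289 + (-1779) = -5068 → wraps to 3124 (0110000110100)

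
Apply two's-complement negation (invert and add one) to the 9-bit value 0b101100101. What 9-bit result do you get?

010011011

Invert: 010011010. Add 1: 010011011.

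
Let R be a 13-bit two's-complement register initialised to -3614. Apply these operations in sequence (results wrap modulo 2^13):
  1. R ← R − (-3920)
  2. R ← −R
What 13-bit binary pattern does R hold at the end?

Start: R = -3614 = 1000111100010.
R = -3614 − (-3920) = 306 = 0000100110010
R = −(306) = -306 = 1111011001110

1111011001110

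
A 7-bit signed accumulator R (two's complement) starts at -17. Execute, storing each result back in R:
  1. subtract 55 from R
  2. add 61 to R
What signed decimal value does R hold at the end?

Start: R = -17 = 1101111.
R = -17 − 55 = -72; wraps to 56 = 0111000
R = 56 + 61 = 117; wraps to -11 = 1110101

-11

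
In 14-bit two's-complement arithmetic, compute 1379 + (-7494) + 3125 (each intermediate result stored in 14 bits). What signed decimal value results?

-2990

1379 + (-7494) = -6115 (10100000011101)
-6115 + 3125 = -2990 (11010001010010)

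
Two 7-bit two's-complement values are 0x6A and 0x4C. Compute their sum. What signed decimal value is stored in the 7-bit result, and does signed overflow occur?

0x6A = 1101010 = -22 (signed)
0x4C = 1001100 = -52 (signed)
  1101010
+ 1001100
= 0110110  (discard carry-out 1)
Result 0110110: MSB = 0 → value 54.
Both addends are negative but the stored result is non-negative: signed overflow. The true value -22 + (-52) = -74 lies outside [-64, 63].

54; overflow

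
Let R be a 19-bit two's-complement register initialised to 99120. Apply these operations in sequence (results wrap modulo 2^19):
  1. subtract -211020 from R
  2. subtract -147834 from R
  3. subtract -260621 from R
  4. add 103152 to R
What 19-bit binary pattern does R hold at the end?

1001000100111110011

Start: R = 99120 = 0011000001100110000.
R = 99120 − (-211020) = 310140; wraps to -214148 = 1001011101101111100
R = -214148 − (-147834) = -66314 = 1101111110011110110
R = -66314 − (-260621) = 194307 = 0101111011100000011
R = 194307 + 103152 = 297459; wraps to -226829 = 1001000100111110011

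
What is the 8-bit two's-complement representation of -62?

|-62| = 62 = 00111110 in 8 bits.
Invert the bits: 11000001. Add 1: 11000010.
Check: 11000010 reads as 194 − 256 = -62.

11000010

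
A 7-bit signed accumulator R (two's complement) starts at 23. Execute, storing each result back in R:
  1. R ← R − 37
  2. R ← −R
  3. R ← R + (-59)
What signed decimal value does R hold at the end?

-45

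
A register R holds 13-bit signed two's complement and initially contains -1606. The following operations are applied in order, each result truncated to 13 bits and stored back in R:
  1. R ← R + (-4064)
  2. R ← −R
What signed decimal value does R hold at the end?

-2522

Start: R = -1606 = 1100110111010.
R = -1606 + (-4064) = -5670; wraps to 2522 = 0100111011010
R = −(2522) = -2522 = 1011000100110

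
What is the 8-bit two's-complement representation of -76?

10110100

|-76| = 76 = 01001100 in 8 bits.
Invert the bits: 10110011. Add 1: 10110100.
Check: 10110100 reads as 180 − 256 = -76.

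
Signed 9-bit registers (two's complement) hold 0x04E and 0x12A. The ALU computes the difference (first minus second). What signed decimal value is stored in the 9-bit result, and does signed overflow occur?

0x04E = 001001110 = 78 (signed)
0x12A = 100101010 = -214 (signed)
Subtract via negate-and-add: invert 100101010 + 1 = 011010110 (i.e. 214).
  001001110
+ 011010110
= 100100100
Result 100100100: MSB = 1 → 292 − 512 = -220.
Both addends (after negating the subtrahend) are non-negative but the stored result is negative: signed overflow. The true value 78 − (-214) = 292 lies outside [-256, 255].

-220; overflow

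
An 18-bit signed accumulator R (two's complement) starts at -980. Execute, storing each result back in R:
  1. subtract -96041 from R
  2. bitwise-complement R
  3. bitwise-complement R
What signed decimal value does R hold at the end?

Start: R = -980 = 111111110000101100.
R = -980 − (-96041) = 95061 = 010111001101010101
R = NOT 010111001101010101 = 101000110010101010 = -95062
R = NOT 101000110010101010 = 010111001101010101 = 95061

95061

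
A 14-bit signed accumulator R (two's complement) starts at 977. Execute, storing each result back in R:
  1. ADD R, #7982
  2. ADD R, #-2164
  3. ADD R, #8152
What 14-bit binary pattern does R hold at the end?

11101001100011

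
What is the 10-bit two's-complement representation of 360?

360 is non-negative, so write it directly in 10 bits: 0101101000.

0101101000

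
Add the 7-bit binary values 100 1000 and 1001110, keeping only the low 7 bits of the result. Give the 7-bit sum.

0010110

  1001000
+ 1001110
= 0010110  (discard carry-out 1)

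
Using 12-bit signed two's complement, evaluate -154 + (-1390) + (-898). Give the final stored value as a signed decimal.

1654

-154 + (-1390) = -1544 (100111111000)
-1544 + (-898) = -2442 → wraps to 1654 (011001110110)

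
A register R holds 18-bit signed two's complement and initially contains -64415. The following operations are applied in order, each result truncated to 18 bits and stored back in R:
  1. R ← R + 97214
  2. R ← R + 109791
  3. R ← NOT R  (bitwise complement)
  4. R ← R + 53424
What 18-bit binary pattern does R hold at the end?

101010001110110001

Start: R = -64415 = 110000010001100001.
R = -64415 + 97214 = 32799 = 001000000000011111
R = 32799 + 109791 = 142590; wraps to -119554 = 100010110011111110
R = NOT 100010110011111110 = 011101001100000001 = 119553
R = 119553 + 53424 = 172977; wraps to -89167 = 101010001110110001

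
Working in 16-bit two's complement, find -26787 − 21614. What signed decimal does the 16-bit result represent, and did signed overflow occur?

17135; overflow

-26787 → 1001011101011101
21614 → 0101010001101110
Subtract via negate-and-add: invert 0101010001101110 + 1 = 1010101110010010 (i.e. -21614).
  1001011101011101
+ 1010101110010010
= 0100001011101111  (discard carry-out 1)
Result 0100001011101111: MSB = 0 → value 17135.
Both addends (after negating the subtrahend) are negative but the stored result is non-negative: signed overflow. The true value -26787 − 21614 = -48401 lies outside [-32768, 32767].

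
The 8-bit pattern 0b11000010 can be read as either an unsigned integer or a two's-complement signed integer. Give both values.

Unsigned: 11000010 = 194.
Signed: MSB=1 → 194 − 256 = -62.

unsigned = 194, signed = -62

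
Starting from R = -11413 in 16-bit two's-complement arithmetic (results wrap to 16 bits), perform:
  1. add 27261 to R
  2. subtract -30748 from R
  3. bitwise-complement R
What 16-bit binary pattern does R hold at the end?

0100100111111011

Start: R = -11413 = 1101001101101011.
R = -11413 + 27261 = 15848 = 0011110111101000
R = 15848 − (-30748) = 46596; wraps to -18940 = 1011011000000100
R = NOT 1011011000000100 = 0100100111111011 = 18939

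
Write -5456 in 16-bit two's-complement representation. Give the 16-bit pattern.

1110101010110000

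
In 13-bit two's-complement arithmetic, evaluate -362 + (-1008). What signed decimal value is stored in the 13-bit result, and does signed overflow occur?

-1370; no overflow

-362 → 1111010010110
-1008 → 1110000010000
  1111010010110
+ 1110000010000
= 1101010100110  (discard carry-out 1)
Result 1101010100110: MSB = 1 → 6822 − 8192 = -1370.
Both addends are negative and so is the stored result: no signed overflow.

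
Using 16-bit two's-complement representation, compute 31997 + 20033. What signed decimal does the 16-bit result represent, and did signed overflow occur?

31997 → 0111110011111101
20033 → 0100111001000001
  0111110011111101
+ 0100111001000001
= 1100101100111110
Result 1100101100111110: MSB = 1 → 52030 − 65536 = -13506.
Both addends are non-negative but the stored result is negative: signed overflow. The true value 31997 + 20033 = 52030 lies outside [-32768, 32767].

-13506; overflow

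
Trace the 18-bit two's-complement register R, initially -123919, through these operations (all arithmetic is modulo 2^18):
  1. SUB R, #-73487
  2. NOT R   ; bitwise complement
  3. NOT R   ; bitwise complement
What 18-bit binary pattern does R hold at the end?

Start: R = -123919 = 100001101111110001.
R = -123919 − (-73487) = -50432 = 110011101100000000
R = NOT 110011101100000000 = 001100010011111111 = 50431
R = NOT 001100010011111111 = 110011101100000000 = -50432

110011101100000000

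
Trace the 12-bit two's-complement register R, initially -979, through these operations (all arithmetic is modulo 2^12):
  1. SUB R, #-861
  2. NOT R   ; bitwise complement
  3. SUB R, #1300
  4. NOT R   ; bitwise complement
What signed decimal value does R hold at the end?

1182

Start: R = -979 = 110000101101.
R = -979 − (-861) = -118 = 111110001010
R = NOT 111110001010 = 000001110101 = 117
R = 117 − 1300 = -1183 = 101101100001
R = NOT 101101100001 = 010010011110 = 1182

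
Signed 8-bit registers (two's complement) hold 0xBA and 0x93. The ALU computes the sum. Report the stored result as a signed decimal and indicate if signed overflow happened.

77; overflow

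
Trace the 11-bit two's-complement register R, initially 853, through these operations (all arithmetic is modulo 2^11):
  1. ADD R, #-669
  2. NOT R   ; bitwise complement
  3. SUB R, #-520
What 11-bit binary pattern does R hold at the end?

Start: R = 853 = 01101010101.
R = 853 + (-669) = 184 = 00010111000
R = NOT 00010111000 = 11101000111 = -185
R = -185 − (-520) = 335 = 00101001111

00101001111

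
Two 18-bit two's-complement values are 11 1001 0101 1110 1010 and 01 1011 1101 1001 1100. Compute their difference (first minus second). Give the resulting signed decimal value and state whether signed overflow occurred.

120910; overflow

11 1001 0101 1110 1010 → 111001010111101010 = -27158 (signed)
01 1011 1101 1001 1100 → 011011110110011100 = 114076 (signed)
Subtract via negate-and-add: invert 011011110110011100 + 1 = 100100001001100100 (i.e. -114076).
  111001010111101010
+ 100100001001100100
= 011101100001001110  (discard carry-out 1)
Result 011101100001001110: MSB = 0 → value 120910.
Both addends (after negating the subtrahend) are negative but the stored result is non-negative: signed overflow. The true value -27158 − 114076 = -141234 lies outside [-131072, 131071].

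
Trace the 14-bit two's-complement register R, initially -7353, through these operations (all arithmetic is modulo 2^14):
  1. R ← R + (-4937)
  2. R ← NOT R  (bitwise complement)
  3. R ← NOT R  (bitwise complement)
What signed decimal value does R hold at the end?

4094

Start: R = -7353 = 10001101000111.
R = -7353 + (-4937) = -12290; wraps to 4094 = 00111111111110
R = NOT 00111111111110 = 11000000000001 = -4095
R = NOT 11000000000001 = 00111111111110 = 4094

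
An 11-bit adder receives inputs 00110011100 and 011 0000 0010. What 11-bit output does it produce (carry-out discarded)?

  00110011100
+ 01100000010
= 10010011110

10010011110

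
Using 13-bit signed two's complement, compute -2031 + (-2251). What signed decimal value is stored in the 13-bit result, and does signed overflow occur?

3910; overflow

-2031 → 1100000010001
-2251 → 1011100110101
  1100000010001
+ 1011100110101
= 0111101000110  (discard carry-out 1)
Result 0111101000110: MSB = 0 → value 3910.
Both addends are negative but the stored result is non-negative: signed overflow. The true value -2031 + (-2251) = -4282 lies outside [-4096, 4095].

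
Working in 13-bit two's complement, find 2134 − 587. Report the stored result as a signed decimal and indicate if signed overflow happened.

1547; no overflow

2134 → 0100001010110
587 → 0001001001011
Subtract via negate-and-add: invert 0001001001011 + 1 = 1110110110101 (i.e. -587).
  0100001010110
+ 1110110110101
= 0011000001011  (discard carry-out 1)
Result 0011000001011: MSB = 0 → value 1547.
Addends (after negating the subtrahend) have opposite signs, so signed overflow cannot occur.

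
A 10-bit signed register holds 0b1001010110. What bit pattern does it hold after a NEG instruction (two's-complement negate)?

0110101010

Invert: 0110101001. Add 1: 0110101010.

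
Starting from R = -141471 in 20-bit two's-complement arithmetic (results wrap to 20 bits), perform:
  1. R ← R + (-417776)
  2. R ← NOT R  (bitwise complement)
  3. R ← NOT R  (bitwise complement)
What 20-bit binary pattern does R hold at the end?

01110111011101110001

Start: R = -141471 = 11011101011101100001.
R = -141471 + (-417776) = -559247; wraps to 489329 = 01110111011101110001
R = NOT 01110111011101110001 = 10001000100010001110 = -489330
R = NOT 10001000100010001110 = 01110111011101110001 = 489329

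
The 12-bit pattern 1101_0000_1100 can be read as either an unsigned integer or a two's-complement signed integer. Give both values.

Unsigned: 110100001100 = 3340.
Signed: MSB=1 → 3340 − 4096 = -756.

unsigned = 3340, signed = -756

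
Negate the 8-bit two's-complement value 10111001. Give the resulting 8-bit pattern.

01000111

Invert: 01000110. Add 1: 01000111.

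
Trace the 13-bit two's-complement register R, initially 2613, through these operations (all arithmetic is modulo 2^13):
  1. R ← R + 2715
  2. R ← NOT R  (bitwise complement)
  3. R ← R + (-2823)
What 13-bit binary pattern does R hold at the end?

0000000101000

Start: R = 2613 = 0101000110101.
R = 2613 + 2715 = 5328; wraps to -2864 = 1010011010000
R = NOT 1010011010000 = 0101100101111 = 2863
R = 2863 + (-2823) = 40 = 0000000101000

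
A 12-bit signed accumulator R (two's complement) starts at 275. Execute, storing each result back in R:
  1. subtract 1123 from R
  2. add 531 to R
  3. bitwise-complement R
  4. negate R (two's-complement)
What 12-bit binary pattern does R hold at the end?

111011000100

Start: R = 275 = 000100010011.
R = 275 − 1123 = -848 = 110010110000
R = -848 + 531 = -317 = 111011000011
R = NOT 111011000011 = 000100111100 = 316
R = −(316) = -316 = 111011000100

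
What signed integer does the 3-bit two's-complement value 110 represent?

MSB is 1, so the value is negative.
Unsigned reading: 6. Subtract 2^3 = 8: 6 − 8 = -2.

-2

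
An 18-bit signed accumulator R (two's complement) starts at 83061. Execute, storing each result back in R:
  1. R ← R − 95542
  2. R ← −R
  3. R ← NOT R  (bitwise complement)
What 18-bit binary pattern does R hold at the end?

111100111100111110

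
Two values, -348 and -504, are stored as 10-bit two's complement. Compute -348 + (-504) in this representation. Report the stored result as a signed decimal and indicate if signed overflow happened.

-348 → 1010100100
-504 → 1000001000
  1010100100
+ 1000001000
= 0010101100  (discard carry-out 1)
Result 0010101100: MSB = 0 → value 172.
Both addends are negative but the stored result is non-negative: signed overflow. The true value -348 + (-504) = -852 lies outside [-512, 511].

172; overflow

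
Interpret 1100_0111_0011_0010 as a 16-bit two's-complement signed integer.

MSB is 1, so the value is negative.
Invert: 0011100011001101. Add 1: 0011100011001110 = 14542. So the value is −14542.

-14542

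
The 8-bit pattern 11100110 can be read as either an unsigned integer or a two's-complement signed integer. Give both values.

Unsigned: 11100110 = 230.
Signed: MSB=1 → 230 − 256 = -26.

unsigned = 230, signed = -26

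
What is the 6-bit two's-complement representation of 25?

011001

25 is non-negative, so write it directly in 6 bits: 011001.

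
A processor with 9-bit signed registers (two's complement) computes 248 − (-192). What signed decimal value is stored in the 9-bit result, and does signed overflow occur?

248 → 011111000
-192 → 101000000
Subtract via negate-and-add: invert 101000000 + 1 = 011000000 (i.e. 192).
  011111000
+ 011000000
= 110111000
Result 110111000: MSB = 1 → 440 − 512 = -72.
Both addends (after negating the subtrahend) are non-negative but the stored result is negative: signed overflow. The true value 248 − (-192) = 440 lies outside [-256, 255].

-72; overflow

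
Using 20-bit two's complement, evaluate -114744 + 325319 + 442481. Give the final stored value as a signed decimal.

-395520

-114744 + 325319 = 210575 (00110011011010001111)
210575 + 442481 = 653056 → wraps to -395520 (10011111011100000000)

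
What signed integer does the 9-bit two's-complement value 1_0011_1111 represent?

-193

MSB is 1, so the value is negative.
Unsigned reading: 319. Subtract 2^9 = 512: 319 − 512 = -193.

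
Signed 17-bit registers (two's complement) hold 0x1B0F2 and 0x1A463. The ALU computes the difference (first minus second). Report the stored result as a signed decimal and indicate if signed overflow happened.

0x1B0F2 = 11011000011110010 = -20238 (signed)
0x1A463 = 11010010001100011 = -23453 (signed)
Subtract via negate-and-add: invert 11010010001100011 + 1 = 00101101110011101 (i.e. 23453).
  11011000011110010
+ 00101101110011101
= 00000110010001111  (discard carry-out 1)
Result 00000110010001111: MSB = 0 → value 3215.
Addends (after negating the subtrahend) have opposite signs, so signed overflow cannot occur.

3215; no overflow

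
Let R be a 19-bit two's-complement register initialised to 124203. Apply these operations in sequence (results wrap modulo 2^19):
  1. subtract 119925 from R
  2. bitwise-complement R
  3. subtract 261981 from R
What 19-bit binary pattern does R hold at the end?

Start: R = 124203 = 0011110010100101011.
R = 124203 − 119925 = 4278 = 0000001000010110110
R = NOT 0000001000010110110 = 1111110111101001001 = -4279
R = -4279 − 261981 = -266260; wraps to 258028 = 0111110111111101100

0111110111111101100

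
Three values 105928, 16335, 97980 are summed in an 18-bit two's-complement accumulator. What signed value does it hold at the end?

-41901

105928 + 16335 = 122263 (011101110110010111)
122263 + 97980 = 220243 → wraps to -41901 (110101110001010011)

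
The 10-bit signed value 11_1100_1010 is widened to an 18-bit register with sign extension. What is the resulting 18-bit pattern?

111111111111001010

MSB of 1111001010 is 1; replicate it into the new high bits.
11111111|1111001010 → 111111111111001010 (still -54).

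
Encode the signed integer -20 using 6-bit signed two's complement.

|-20| = 20 = 010100 in 6 bits.
Invert the bits: 101011. Add 1: 101100.
Check: 101100 reads as 44 − 64 = -20.

101100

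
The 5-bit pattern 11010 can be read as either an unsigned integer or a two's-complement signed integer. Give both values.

unsigned = 26, signed = -6

Unsigned: 11010 = 26.
Signed: MSB=1 → 26 − 32 = -6.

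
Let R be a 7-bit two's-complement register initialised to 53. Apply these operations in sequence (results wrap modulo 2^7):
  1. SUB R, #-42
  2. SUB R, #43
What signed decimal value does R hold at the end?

52

Start: R = 53 = 0110101.
R = 53 − (-42) = 95; wraps to -33 = 1011111
R = -33 − 43 = -76; wraps to 52 = 0110100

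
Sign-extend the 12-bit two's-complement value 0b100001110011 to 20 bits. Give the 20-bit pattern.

11111111100001110011

MSB of 100001110011 is 1; replicate it into the new high bits.
11111111|100001110011 → 11111111100001110011 (still -1933).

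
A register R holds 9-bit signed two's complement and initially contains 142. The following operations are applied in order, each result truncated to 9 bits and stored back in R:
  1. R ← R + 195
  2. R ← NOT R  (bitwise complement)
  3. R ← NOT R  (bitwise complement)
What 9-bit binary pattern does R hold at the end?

101010001

Start: R = 142 = 010001110.
R = 142 + 195 = 337; wraps to -175 = 101010001
R = NOT 101010001 = 010101110 = 174
R = NOT 010101110 = 101010001 = -175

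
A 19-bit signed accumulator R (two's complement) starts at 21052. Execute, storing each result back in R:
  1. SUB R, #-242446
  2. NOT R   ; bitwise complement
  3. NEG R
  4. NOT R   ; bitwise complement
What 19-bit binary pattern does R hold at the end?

0111111101010110100

Start: R = 21052 = 0000101001000111100.
R = 21052 − (-242446) = 263498; wraps to -260790 = 1000000010101001010
R = NOT 1000000010101001010 = 0111111101010110101 = 260789
R = −(260789) = -260789 = 1000000010101001011
R = NOT 1000000010101001011 = 0111111101010110100 = 260788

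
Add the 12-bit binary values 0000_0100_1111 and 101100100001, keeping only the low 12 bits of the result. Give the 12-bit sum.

101101110000

  000001001111
+ 101100100001
= 101101110000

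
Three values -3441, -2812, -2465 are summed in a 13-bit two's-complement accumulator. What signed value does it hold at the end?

-3441 + (-2812) = -6253 → wraps to 1939 (0011110010011)
1939 + (-2465) = -526 (1110111110010)

-526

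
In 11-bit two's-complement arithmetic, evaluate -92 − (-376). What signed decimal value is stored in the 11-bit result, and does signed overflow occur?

284; no overflow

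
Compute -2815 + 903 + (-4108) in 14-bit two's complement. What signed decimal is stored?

-2815 + 903 = -1912 (11100010001000)
-1912 + (-4108) = -6020 (10100001111100)

-6020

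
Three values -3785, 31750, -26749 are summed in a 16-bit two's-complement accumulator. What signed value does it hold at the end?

1216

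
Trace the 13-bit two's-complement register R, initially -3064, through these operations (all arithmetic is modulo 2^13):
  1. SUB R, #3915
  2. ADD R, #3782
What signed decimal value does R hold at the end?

Start: R = -3064 = 1010000001000.
R = -3064 − 3915 = -6979; wraps to 1213 = 0010010111101
R = 1213 + 3782 = 4995; wraps to -3197 = 1001110000011

-3197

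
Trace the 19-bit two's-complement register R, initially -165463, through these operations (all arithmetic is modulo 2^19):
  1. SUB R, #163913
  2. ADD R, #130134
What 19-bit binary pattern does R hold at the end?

1001111010110110110

Start: R = -165463 = 1010111100110101001.
R = -165463 − 163913 = -329376; wraps to 194912 = 0101111100101100000
R = 194912 + 130134 = 325046; wraps to -199242 = 1001111010110110110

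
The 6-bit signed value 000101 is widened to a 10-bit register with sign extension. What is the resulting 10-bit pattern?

0000000101

MSB of 000101 is 0; replicate it into the new high bits.
0000|000101 → 0000000101 (still 5).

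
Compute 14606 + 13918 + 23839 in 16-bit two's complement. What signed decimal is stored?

-13173

14606 + 13918 = 28524 (0110111101101100)
28524 + 23839 = 52363 → wraps to -13173 (1100110010001011)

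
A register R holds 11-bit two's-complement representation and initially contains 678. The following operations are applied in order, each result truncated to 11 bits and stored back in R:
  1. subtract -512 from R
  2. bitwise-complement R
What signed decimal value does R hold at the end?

857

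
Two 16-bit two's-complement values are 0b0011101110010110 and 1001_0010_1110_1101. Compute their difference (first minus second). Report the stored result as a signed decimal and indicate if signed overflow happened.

0b0011101110010110 → 0011101110010110 = 15254 (signed)
1001_0010_1110_1101 → 1001001011101101 = -27923 (signed)
Subtract via negate-and-add: invert 1001001011101101 + 1 = 0110110100010011 (i.e. 27923).
  0011101110010110
+ 0110110100010011
= 1010100010101001
Result 1010100010101001: MSB = 1 → 43177 − 65536 = -22359.
Both addends (after negating the subtrahend) are non-negative but the stored result is negative: signed overflow. The true value 15254 − (-27923) = 43177 lies outside [-32768, 32767].

-22359; overflow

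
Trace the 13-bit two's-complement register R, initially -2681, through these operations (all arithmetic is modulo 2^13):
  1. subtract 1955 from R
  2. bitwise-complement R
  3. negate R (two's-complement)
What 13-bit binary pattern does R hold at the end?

0110111100101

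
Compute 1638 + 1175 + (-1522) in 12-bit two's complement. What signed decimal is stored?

1291

1638 + 1175 = 2813 → wraps to -1283 (101011111101)
-1283 + (-1522) = -2805 → wraps to 1291 (010100001011)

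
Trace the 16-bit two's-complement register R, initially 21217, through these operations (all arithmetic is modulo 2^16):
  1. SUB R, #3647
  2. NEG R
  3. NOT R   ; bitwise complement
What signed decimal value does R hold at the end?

Start: R = 21217 = 0101001011100001.
R = 21217 − 3647 = 17570 = 0100010010100010
R = −(17570) = -17570 = 1011101101011110
R = NOT 1011101101011110 = 0100010010100001 = 17569

17569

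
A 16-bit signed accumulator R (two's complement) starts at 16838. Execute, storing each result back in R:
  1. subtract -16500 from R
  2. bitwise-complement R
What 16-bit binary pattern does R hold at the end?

0111110111000101

Start: R = 16838 = 0100000111000110.
R = 16838 − (-16500) = 33338; wraps to -32198 = 1000001000111010
R = NOT 1000001000111010 = 0111110111000101 = 32197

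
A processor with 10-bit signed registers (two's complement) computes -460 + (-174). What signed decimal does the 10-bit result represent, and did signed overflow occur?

-460 → 1000110100
-174 → 1101010010
  1000110100
+ 1101010010
= 0110000110  (discard carry-out 1)
Result 0110000110: MSB = 0 → value 390.
Both addends are negative but the stored result is non-negative: signed overflow. The true value -460 + (-174) = -634 lies outside [-512, 511].

390; overflow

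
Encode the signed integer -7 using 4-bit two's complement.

|-7| = 7 = 0111 in 4 bits.
Invert the bits: 1000. Add 1: 1001.

1001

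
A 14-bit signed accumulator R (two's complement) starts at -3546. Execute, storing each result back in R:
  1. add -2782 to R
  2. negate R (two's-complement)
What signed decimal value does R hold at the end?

Start: R = -3546 = 11001000100110.
R = -3546 + (-2782) = -6328 = 10011101001000
R = −(-6328) = 6328 = 01100010111000

6328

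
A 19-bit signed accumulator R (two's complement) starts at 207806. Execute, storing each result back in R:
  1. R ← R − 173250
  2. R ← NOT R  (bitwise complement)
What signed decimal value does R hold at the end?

-34557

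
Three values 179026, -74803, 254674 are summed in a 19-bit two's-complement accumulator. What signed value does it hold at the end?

179026 + (-74803) = 104223 (0011001011100011111)
104223 + 254674 = 358897 → wraps to -165391 (1010111100111110001)

-165391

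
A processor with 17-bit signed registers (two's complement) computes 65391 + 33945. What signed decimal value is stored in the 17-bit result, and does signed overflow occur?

-31736; overflow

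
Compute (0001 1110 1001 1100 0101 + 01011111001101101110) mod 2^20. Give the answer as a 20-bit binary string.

01111101110100110011

  00011110100111000101
+ 01011111001101101110
= 01111101110100110011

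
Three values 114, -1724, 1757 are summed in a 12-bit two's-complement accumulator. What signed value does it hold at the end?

147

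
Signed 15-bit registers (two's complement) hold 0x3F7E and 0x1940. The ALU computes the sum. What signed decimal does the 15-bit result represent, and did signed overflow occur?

0x3F7E = 011111101111110 = 16254 (signed)
0x1940 = 001100101000000 = 6464 (signed)
  011111101111110
+ 001100101000000
= 101100010111110
Result 101100010111110: MSB = 1 → 22718 − 32768 = -10050.
Both addends are non-negative but the stored result is negative: signed overflow. The true value 16254 + 6464 = 22718 lies outside [-16384, 16383].

-10050; overflow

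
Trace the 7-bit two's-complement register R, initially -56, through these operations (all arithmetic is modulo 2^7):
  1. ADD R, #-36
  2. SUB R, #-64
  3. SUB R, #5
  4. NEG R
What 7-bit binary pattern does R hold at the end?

Start: R = -56 = 1001000.
R = -56 + (-36) = -92; wraps to 36 = 0100100
R = 36 − (-64) = 100; wraps to -28 = 1100100
R = -28 − 5 = -33 = 1011111
R = −(-33) = 33 = 0100001

0100001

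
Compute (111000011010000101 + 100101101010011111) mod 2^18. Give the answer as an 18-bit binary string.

011110000100100100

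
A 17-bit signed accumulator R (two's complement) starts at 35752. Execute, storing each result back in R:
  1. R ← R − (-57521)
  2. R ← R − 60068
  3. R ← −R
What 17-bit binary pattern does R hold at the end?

Start: R = 35752 = 01000101110101000.
R = 35752 − (-57521) = 93273; wraps to -37799 = 10110110001011001
R = -37799 − 60068 = -97867; wraps to 33205 = 01000000110110101
R = −(33205) = -33205 = 10111111001001011

10111111001001011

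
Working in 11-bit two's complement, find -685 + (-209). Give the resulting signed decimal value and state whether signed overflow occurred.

-894; no overflow

-685 → 10101010011
-209 → 11100101111
  10101010011
+ 11100101111
= 10010000010  (discard carry-out 1)
Result 10010000010: MSB = 1 → 1154 − 2048 = -894.
Both addends are negative and so is the stored result: no signed overflow.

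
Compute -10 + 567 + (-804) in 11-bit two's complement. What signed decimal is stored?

-247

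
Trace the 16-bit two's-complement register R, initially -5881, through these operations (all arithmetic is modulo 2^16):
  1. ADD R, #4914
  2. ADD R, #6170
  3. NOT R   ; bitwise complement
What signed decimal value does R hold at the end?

-5204

Start: R = -5881 = 1110100100000111.
R = -5881 + 4914 = -967 = 1111110000111001
R = -967 + 6170 = 5203 = 0001010001010011
R = NOT 0001010001010011 = 1110101110101100 = -5204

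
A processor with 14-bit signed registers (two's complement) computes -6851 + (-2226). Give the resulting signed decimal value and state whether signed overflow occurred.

-6851 → 10010100111101
-2226 → 11011101001110
  10010100111101
+ 11011101001110
= 01110010001011  (discard carry-out 1)
Result 01110010001011: MSB = 0 → value 7307.
Both addends are negative but the stored result is non-negative: signed overflow. The true value -6851 + (-2226) = -9077 lies outside [-8192, 8191].

7307; overflow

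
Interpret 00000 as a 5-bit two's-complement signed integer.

MSB is 0, so the value is non-negative: 00000 = 0.

0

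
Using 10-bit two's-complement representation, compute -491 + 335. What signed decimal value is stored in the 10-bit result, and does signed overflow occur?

-491 → 1000010101
335 → 0101001111
  1000010101
+ 0101001111
= 1101100100
Result 1101100100: MSB = 1 → 868 − 1024 = -156.
Addends have opposite signs, so signed overflow cannot occur.

-156; no overflow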